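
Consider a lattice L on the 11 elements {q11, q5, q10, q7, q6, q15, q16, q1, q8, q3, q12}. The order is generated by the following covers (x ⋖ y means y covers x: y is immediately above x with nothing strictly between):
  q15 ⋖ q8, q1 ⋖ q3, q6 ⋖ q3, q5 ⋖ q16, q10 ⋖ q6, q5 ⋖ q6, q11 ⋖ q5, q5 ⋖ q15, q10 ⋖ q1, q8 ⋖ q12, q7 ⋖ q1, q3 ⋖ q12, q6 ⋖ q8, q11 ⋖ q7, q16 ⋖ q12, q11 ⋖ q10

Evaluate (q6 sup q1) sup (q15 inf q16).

q6 ∨ q1 = q3
q15 ∧ q16 = q5
q3 ∨ q5 = q3

q3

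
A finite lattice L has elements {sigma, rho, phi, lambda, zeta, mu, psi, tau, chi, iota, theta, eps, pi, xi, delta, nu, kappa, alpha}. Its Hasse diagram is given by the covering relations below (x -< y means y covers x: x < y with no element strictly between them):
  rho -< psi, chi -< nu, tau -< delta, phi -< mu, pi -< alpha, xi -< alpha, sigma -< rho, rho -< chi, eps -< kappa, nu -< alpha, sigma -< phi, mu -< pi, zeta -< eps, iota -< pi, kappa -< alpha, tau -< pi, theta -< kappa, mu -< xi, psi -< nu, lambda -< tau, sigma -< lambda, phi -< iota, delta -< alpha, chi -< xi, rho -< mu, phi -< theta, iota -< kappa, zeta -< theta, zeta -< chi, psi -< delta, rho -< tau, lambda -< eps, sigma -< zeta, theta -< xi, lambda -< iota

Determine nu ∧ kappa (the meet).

zeta

Common lower bounds of {nu, kappa}: sigma, zeta.
The greatest among these is zeta.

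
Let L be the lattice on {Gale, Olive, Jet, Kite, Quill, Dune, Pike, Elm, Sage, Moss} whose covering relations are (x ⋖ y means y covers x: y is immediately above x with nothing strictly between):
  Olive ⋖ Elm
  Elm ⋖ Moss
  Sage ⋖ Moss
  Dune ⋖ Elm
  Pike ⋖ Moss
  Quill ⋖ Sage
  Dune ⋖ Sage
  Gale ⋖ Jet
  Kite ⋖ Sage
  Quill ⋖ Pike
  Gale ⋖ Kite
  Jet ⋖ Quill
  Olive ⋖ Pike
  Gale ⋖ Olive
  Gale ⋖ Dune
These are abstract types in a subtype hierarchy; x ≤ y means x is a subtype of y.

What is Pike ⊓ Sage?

Quill

Common lower bounds of {Pike, Sage}: Gale, Jet, Quill.
The greatest among these is Quill.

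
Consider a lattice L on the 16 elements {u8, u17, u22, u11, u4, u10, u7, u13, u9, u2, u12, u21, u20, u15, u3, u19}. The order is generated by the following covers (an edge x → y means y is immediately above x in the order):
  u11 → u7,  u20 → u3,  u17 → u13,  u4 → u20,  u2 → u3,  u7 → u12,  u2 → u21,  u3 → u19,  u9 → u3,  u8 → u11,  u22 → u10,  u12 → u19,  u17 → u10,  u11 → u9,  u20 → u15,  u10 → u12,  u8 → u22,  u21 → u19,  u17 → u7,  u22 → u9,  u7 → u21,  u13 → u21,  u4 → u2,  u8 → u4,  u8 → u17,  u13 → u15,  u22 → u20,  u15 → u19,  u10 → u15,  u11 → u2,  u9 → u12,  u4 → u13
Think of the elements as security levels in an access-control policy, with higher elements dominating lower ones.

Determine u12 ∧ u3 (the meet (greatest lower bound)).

u9

Common lower bounds of {u12, u3}: u11, u22, u8, u9.
The greatest among these is u9.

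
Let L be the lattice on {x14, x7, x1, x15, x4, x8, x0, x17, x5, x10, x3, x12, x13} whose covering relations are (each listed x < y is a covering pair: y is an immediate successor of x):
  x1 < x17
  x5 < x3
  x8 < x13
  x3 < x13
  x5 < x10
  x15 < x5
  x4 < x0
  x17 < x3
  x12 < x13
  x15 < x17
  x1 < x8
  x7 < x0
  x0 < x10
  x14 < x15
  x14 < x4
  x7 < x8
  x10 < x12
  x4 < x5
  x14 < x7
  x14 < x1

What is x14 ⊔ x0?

x0

Common upper bounds of {x14, x0}: x0, x10, x12, x13.
The least among these is x0.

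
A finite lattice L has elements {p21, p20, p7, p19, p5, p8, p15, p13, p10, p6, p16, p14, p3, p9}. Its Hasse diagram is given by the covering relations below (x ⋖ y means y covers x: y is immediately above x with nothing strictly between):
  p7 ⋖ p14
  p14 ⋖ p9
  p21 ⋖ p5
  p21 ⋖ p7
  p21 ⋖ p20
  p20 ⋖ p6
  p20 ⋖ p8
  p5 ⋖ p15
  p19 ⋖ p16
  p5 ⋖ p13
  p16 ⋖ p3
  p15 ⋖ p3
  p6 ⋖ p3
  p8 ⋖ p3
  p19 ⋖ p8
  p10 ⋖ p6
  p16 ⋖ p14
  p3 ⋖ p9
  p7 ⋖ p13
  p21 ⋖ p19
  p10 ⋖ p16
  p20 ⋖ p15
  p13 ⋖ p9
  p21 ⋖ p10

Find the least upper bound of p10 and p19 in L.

p16

Common upper bounds of {p10, p19}: p14, p16, p3, p9.
The least among these is p16.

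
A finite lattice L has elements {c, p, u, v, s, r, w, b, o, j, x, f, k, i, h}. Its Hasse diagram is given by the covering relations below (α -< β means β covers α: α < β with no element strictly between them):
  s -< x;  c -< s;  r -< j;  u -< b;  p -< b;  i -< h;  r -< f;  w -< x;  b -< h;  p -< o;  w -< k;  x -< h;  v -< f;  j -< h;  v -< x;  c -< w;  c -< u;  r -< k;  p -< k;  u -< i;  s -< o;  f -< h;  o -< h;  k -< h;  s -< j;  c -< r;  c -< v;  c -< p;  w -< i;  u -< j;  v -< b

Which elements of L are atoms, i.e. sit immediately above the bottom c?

The atoms are exactly the elements that cover c: p, r, s, u, v, w.

p, r, s, u, v, w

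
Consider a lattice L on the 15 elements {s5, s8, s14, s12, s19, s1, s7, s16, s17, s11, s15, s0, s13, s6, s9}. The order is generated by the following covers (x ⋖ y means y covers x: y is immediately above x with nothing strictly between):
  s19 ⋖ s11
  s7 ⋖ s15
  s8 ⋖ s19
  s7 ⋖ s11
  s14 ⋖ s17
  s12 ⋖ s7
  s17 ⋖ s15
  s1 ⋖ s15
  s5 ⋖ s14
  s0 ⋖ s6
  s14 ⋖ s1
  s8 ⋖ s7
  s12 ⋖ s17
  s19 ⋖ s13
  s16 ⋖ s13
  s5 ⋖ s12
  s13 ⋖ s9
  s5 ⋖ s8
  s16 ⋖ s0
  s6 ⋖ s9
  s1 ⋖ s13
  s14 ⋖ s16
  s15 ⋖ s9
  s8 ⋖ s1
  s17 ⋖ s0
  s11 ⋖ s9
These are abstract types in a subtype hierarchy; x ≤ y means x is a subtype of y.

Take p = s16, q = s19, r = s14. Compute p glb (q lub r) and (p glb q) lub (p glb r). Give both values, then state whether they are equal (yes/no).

s16; s14; no

q lub r = s13, so p glb (q lub r) = s16 glb s13 = s16.
p glb q = s5 and p glb r = s14, so (p glb q) lub (p glb r) = s5 lub s14 = s14.
Equal: no.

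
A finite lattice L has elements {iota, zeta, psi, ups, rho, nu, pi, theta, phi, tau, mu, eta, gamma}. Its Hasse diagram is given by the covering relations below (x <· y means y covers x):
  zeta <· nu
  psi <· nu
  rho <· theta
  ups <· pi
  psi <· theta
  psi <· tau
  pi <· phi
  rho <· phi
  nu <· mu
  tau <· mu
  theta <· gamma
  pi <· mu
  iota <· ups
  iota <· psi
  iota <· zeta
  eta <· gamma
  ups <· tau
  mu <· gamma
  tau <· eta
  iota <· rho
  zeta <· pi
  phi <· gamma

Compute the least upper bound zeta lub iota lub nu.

nu

Common upper bounds of {zeta, iota, nu}: gamma, mu, nu.
The least among these is nu.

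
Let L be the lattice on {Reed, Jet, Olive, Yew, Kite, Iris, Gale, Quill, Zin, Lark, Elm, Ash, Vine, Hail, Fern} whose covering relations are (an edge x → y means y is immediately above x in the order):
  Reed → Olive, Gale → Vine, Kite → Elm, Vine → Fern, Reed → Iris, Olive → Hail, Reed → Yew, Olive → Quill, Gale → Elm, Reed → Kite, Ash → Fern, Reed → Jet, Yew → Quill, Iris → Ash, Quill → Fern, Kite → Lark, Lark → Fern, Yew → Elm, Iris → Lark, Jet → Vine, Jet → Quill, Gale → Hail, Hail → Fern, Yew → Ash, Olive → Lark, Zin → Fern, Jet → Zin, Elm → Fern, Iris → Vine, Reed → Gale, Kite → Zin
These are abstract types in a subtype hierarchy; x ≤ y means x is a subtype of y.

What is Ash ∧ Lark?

Common lower bounds of {Ash, Lark}: Iris, Reed.
The greatest among these is Iris.

Iris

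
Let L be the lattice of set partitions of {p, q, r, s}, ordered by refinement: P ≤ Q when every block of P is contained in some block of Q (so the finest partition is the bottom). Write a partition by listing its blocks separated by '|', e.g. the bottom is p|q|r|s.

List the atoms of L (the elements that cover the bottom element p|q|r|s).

pq|r|s, pr|q|s, ps|q|r, p|qr|s, p|qs|r, p|q|rs

The atoms are exactly the elements that cover p|q|r|s: pq|r|s, pr|q|s, ps|q|r, p|qr|s, p|qs|r, p|q|rs.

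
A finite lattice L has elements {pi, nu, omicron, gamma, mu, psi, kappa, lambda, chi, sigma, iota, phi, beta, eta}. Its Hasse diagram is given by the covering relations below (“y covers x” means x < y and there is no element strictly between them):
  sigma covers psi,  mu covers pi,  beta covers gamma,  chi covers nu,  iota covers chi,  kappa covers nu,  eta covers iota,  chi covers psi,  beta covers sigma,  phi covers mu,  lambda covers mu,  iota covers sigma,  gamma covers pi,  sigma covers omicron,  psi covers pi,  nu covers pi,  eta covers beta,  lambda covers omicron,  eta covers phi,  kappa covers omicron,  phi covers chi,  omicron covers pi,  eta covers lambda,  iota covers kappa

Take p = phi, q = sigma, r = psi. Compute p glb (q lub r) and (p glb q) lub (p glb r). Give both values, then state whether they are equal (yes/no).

q lub r = sigma, so p glb (q lub r) = phi glb sigma = psi.
p glb q = psi and p glb r = psi, so (p glb q) lub (p glb r) = psi lub psi = psi.
Equal: yes.

psi; psi; yes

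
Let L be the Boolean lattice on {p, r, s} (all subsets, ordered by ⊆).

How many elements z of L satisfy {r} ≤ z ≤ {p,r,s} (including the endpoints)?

4

The interval [{r}, {p,r,s}] = {{p,r,s}, {p,r}, {r,s}, {r}}, which has 4 elements.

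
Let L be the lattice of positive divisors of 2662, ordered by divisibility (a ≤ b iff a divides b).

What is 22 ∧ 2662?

22

In the divisibility order, the meet is the greatest common divisor: gcd(22, 2662) = 22.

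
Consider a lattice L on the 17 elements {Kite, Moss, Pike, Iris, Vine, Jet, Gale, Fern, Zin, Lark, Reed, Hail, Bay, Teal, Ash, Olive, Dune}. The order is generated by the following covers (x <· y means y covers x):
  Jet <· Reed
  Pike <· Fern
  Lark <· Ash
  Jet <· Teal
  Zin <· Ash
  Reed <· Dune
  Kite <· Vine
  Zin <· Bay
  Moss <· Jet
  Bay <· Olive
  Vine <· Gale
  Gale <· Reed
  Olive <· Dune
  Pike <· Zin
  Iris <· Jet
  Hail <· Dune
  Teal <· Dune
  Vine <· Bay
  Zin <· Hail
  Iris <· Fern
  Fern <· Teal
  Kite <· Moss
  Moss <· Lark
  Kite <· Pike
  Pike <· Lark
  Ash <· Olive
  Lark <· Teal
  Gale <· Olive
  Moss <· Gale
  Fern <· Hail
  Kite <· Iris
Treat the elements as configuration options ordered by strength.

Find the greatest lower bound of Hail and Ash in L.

Zin

Common lower bounds of {Hail, Ash}: Kite, Pike, Zin.
The greatest among these is Zin.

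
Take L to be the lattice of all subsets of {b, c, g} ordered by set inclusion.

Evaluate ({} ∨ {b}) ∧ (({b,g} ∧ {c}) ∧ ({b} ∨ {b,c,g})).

{} ∨ {b} = {b}
{b,g} ∧ {c} = {}
{b} ∨ {b,c,g} = {b,c,g}
{} ∧ {b,c,g} = {}
{b} ∧ {} = {}

{}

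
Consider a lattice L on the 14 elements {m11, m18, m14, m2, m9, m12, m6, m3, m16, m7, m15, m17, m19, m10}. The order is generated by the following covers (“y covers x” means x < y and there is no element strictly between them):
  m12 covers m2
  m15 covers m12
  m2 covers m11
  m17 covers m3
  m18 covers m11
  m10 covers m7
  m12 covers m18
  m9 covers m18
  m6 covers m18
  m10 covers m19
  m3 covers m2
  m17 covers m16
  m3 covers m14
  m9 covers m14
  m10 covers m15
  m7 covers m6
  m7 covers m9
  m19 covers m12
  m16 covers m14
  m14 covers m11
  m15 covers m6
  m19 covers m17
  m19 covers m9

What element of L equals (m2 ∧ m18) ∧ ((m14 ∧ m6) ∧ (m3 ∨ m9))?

m2 ∧ m18 = m11
m14 ∧ m6 = m11
m3 ∨ m9 = m19
m11 ∧ m19 = m11
m11 ∧ m11 = m11

m11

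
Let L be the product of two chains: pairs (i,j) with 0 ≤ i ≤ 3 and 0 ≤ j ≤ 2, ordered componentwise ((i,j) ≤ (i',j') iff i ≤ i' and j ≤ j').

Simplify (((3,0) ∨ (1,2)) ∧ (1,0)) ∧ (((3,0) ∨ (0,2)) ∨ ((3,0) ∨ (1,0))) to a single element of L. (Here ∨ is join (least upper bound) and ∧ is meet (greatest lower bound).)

(3,0) ∨ (1,2) = (3,2)
(3,2) ∧ (1,0) = (1,0)
(3,0) ∨ (0,2) = (3,2)
(3,0) ∨ (1,0) = (3,0)
(3,2) ∨ (3,0) = (3,2)
(1,0) ∧ (3,2) = (1,0)

(1,0)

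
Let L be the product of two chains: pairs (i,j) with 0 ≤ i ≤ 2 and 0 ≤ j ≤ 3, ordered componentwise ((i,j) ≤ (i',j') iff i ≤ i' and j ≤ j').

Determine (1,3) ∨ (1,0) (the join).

(1,3)

Common upper bounds of {(1,3), (1,0)}: (1,3), (2,3).
The least among these is (1,3).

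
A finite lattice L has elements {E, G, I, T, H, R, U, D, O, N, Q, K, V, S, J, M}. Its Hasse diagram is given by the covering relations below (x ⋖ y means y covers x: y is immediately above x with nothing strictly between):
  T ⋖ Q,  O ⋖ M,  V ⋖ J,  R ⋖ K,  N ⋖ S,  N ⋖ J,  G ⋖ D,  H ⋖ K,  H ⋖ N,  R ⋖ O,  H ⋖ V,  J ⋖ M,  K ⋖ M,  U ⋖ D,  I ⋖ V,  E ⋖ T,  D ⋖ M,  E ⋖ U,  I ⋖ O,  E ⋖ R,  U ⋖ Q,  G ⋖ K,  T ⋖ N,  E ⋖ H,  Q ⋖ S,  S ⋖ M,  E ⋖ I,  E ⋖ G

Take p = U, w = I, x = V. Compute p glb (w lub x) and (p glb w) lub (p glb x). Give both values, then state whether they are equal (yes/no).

E; E; yes

w lub x = V, so p glb (w lub x) = U glb V = E.
p glb w = E and p glb x = E, so (p glb w) lub (p glb x) = E lub E = E.
Equal: yes.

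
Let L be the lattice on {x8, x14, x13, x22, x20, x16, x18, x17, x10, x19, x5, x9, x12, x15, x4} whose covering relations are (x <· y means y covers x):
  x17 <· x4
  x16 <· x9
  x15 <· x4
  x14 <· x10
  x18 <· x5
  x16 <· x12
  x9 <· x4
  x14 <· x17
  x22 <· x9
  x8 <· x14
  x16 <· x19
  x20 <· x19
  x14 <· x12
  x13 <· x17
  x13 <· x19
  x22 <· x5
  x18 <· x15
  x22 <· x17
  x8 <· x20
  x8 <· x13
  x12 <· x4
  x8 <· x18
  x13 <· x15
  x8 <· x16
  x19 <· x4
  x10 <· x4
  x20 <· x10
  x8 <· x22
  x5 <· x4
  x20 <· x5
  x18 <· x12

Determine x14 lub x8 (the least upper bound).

x14

Common upper bounds of {x14, x8}: x10, x12, x14, x17, x4.
The least among these is x14.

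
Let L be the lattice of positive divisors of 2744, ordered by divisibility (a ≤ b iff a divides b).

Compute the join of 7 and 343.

In the divisibility order, the join is the least common multiple: lcm(7, 343) = 343.

343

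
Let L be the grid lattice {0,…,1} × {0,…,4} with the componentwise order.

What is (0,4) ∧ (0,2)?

(0,2)

In a product of chains, the meet is componentwise min, giving (0,2).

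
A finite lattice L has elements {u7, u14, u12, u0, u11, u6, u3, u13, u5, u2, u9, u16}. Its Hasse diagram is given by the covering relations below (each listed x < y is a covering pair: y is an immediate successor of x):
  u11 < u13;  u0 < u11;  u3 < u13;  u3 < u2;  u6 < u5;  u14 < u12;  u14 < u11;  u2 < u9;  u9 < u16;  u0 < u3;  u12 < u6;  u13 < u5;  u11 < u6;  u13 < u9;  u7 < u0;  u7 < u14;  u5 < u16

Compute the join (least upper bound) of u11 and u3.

Common upper bounds of {u11, u3}: u13, u16, u5, u9.
The least among these is u13.

u13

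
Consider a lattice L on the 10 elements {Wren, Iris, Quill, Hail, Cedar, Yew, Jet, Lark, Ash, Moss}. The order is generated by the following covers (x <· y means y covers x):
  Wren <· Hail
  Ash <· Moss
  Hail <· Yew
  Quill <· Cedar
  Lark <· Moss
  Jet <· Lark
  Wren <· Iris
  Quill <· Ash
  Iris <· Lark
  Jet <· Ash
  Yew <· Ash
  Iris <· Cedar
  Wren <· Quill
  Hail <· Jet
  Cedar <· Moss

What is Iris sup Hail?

Common upper bounds of {Iris, Hail}: Lark, Moss.
The least among these is Lark.

Lark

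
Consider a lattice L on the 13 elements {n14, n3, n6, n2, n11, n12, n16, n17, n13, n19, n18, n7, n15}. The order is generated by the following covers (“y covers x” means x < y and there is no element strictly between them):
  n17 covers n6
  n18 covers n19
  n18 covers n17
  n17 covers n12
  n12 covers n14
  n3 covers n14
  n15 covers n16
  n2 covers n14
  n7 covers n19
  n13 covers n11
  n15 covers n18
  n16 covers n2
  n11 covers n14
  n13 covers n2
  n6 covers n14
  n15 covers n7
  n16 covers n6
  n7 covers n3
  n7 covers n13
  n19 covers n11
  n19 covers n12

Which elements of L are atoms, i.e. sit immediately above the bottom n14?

n11, n12, n2, n3, n6

The atoms are exactly the elements that cover n14: n11, n12, n2, n3, n6.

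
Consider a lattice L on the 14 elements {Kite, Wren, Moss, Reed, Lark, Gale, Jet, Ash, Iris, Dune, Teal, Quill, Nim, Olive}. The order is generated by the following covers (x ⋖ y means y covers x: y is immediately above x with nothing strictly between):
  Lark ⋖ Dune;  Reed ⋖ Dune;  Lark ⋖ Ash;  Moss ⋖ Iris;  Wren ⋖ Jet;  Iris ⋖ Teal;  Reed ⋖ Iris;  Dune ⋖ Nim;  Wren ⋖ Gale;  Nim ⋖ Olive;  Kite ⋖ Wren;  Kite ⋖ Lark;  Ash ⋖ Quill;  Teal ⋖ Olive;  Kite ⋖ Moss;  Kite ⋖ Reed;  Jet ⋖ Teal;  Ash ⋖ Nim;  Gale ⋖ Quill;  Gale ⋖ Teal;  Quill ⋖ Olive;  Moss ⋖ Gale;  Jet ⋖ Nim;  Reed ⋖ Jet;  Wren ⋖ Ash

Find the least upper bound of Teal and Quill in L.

Common upper bounds of {Teal, Quill}: Olive.
The least among these is Olive.

Olive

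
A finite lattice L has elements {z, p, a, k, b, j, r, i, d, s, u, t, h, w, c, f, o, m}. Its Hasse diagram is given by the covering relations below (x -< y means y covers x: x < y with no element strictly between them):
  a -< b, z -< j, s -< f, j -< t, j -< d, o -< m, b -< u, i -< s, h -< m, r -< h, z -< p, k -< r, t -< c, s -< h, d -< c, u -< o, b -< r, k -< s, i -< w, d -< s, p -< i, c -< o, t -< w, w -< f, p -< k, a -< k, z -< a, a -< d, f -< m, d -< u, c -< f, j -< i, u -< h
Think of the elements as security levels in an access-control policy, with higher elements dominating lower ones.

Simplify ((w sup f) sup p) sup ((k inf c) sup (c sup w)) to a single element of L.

f

w ∨ f = f
f ∨ p = f
k ∧ c = a
c ∨ w = f
a ∨ f = f
f ∨ f = f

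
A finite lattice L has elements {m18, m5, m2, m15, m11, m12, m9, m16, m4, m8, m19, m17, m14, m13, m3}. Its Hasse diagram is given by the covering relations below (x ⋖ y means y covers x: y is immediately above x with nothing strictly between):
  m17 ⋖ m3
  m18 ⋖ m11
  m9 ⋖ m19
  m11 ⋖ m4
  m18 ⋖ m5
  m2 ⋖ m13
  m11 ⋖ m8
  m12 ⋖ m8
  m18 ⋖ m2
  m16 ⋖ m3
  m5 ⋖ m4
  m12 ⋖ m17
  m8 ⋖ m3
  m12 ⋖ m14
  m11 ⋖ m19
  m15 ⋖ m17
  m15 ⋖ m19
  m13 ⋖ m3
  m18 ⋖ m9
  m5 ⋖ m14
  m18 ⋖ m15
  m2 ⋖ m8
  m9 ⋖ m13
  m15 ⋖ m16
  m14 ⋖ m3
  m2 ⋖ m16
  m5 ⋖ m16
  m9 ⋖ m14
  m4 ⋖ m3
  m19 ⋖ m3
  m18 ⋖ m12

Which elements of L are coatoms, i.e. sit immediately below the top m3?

The coatoms are exactly the elements covered by m3: m13, m14, m16, m17, m19, m4, m8.

m13, m14, m16, m17, m19, m4, m8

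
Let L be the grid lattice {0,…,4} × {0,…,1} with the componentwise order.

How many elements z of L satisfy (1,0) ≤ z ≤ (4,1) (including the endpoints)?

The interval [(1,0), (4,1)] = {(1,0), (1,1), (2,0), (2,1), (3,0), (3,1), (4,0), (4,1)}, which has 8 elements.

8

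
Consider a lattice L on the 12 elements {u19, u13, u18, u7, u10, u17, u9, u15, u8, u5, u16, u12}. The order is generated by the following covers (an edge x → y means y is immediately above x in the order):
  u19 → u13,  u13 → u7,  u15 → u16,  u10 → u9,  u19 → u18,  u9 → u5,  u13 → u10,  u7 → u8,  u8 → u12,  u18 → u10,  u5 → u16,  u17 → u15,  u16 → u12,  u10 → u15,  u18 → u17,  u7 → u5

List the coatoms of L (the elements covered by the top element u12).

The coatoms are exactly the elements covered by u12: u16, u8.

u16, u8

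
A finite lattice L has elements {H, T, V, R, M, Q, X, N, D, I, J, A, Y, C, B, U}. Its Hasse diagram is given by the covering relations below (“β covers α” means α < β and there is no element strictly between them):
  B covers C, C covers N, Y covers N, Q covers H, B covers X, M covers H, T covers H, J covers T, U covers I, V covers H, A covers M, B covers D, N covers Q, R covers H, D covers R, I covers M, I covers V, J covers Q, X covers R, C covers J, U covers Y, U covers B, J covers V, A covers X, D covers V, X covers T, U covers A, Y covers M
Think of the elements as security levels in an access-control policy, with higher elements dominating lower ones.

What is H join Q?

Q

Common upper bounds of {H, Q}: B, C, J, N, Q, U, Y.
The least among these is Q.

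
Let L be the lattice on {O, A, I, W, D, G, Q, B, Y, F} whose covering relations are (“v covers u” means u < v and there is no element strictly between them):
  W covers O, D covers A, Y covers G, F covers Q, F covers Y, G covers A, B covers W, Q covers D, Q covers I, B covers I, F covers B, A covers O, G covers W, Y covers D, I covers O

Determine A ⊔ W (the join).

Common upper bounds of {A, W}: F, G, Y.
The least among these is G.

G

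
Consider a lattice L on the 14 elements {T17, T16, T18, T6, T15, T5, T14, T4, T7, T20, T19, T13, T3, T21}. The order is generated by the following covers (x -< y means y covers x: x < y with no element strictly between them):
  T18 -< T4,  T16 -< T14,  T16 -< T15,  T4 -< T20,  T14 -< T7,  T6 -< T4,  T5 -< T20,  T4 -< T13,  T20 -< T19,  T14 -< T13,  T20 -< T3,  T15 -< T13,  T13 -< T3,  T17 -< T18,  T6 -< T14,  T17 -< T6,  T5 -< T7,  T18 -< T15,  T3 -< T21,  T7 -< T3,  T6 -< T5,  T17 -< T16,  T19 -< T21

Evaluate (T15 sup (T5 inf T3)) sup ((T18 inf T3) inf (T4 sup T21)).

T3

T5 ∧ T3 = T5
T15 ∨ T5 = T3
T18 ∧ T3 = T18
T4 ∨ T21 = T21
T18 ∧ T21 = T18
T3 ∨ T18 = T3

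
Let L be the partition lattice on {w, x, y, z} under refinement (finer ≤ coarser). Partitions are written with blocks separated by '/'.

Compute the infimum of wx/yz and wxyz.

Common lower bounds of {wx/yz, wxyz}: w/x/y/z, w/x/yz, wx/y/z, wx/yz.
The greatest among these is wx/yz.

wx/yz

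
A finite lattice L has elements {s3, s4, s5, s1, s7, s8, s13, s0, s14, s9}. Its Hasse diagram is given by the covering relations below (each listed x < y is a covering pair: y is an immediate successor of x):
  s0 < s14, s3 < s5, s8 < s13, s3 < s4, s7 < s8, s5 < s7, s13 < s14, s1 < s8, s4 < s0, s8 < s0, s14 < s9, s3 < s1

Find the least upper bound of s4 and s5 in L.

Common upper bounds of {s4, s5}: s0, s14, s9.
The least among these is s0.

s0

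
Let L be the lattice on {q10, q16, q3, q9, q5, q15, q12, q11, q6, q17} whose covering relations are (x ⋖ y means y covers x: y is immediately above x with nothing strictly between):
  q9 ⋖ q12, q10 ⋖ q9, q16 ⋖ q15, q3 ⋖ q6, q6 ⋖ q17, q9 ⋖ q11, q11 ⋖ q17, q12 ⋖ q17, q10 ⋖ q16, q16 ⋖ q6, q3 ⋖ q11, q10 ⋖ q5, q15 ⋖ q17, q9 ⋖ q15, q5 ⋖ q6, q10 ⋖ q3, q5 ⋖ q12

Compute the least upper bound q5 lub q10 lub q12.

q12

Common upper bounds of {q5, q10, q12}: q12, q17.
The least among these is q12.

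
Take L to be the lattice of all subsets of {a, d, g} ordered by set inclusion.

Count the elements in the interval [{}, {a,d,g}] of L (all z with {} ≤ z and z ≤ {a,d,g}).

The interval [{}, {a,d,g}] = {{a,d,g}, {a,d}, {a,g}, {a}, {d,g}, {d}, {g}, {}}, which has 8 elements.

8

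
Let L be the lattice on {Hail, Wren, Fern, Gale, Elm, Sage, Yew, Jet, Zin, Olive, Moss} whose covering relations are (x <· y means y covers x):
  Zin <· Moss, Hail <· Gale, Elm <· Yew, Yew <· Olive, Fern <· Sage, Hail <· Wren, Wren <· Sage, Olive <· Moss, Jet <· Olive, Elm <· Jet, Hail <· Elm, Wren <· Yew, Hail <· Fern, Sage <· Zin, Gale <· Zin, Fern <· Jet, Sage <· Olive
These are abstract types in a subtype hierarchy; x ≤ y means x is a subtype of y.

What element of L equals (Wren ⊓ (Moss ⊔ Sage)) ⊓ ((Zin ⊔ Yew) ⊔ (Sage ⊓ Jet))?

Moss ∨ Sage = Moss
Wren ∧ Moss = Wren
Zin ∨ Yew = Moss
Sage ∧ Jet = Fern
Moss ∨ Fern = Moss
Wren ∧ Moss = Wren

Wren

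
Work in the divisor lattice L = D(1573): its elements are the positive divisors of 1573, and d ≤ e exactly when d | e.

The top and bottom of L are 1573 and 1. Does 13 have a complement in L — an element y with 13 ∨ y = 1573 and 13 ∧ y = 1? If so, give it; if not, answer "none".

121

Need y with 13 ∨ y = 1573 and 13 ∧ y = 1.
Checking each element gives: 121.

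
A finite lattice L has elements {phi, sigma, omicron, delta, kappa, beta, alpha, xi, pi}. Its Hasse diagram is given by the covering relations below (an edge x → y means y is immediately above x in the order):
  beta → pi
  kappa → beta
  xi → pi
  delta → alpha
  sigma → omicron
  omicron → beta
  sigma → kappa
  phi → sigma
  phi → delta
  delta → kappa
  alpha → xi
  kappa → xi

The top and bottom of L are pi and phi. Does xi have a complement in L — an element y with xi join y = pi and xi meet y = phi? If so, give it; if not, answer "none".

none

For every candidate y, either xi ∨ y ≠ pi or xi ∧ y ≠ phi; no complement exists.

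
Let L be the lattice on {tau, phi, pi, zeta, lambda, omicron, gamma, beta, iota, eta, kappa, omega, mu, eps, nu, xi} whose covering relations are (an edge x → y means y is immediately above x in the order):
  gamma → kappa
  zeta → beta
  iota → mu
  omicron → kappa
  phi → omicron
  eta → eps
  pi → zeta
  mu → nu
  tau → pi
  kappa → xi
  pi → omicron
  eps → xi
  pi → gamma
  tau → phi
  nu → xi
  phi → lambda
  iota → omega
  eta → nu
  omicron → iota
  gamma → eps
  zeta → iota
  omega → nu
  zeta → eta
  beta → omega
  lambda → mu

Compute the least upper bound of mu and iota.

Common upper bounds of {mu, iota}: mu, nu, xi.
The least among these is mu.

mu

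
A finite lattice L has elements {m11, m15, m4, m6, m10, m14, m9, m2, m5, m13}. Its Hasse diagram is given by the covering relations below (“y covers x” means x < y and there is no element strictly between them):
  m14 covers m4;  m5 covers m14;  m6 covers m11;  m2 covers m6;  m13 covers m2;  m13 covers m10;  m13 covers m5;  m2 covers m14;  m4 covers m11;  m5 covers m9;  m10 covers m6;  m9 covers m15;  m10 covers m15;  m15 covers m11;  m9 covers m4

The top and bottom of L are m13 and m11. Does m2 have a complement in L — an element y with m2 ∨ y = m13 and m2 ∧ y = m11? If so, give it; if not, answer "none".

Need y with m2 ∨ y = m13 and m2 ∧ y = m11.
Checking each element gives: m15.

m15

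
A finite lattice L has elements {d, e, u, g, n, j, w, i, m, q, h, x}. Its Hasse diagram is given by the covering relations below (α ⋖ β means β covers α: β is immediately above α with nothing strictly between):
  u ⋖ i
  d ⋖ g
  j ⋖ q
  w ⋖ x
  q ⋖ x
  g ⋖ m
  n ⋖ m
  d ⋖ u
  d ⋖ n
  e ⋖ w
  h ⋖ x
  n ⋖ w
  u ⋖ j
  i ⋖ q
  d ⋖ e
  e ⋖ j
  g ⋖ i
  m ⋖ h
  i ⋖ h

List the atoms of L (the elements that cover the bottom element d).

The atoms are exactly the elements that cover d: e, g, n, u.

e, g, n, u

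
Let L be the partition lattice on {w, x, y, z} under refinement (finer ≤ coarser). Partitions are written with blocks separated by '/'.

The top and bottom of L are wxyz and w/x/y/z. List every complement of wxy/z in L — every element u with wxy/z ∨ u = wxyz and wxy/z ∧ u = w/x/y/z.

Need u with wxy/z ∨ u = wxyz and wxy/z ∧ u = w/x/y/z.
Checking each element gives: w/x/yz, w/xz/y, wz/x/y.

w/x/yz, w/xz/y, wz/x/y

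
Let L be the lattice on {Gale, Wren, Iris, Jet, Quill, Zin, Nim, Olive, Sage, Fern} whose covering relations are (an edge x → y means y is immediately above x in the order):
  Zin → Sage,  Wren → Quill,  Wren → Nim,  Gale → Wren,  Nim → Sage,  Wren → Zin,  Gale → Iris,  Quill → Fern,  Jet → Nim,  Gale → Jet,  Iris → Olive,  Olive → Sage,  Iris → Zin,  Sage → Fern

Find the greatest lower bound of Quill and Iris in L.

Common lower bounds of {Quill, Iris}: Gale.
The greatest among these is Gale.

Gale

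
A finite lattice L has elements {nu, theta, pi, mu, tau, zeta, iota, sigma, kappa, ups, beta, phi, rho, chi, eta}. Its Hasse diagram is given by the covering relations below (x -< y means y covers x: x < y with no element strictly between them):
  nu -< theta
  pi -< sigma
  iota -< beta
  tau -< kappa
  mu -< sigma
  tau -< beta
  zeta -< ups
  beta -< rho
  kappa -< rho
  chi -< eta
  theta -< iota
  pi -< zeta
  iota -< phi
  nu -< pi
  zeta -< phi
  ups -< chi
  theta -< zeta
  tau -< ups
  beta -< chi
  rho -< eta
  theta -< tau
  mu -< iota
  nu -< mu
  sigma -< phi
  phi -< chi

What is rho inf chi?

Common lower bounds of {rho, chi}: beta, iota, mu, nu, tau, theta.
The greatest among these is beta.

beta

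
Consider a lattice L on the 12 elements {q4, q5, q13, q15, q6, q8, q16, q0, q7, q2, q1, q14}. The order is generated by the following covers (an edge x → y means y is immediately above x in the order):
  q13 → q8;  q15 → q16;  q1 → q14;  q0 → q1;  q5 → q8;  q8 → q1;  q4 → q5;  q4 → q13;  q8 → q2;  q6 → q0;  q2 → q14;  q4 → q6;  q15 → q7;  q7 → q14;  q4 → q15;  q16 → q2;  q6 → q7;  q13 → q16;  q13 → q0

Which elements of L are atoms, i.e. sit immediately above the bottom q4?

q13, q15, q5, q6

The atoms are exactly the elements that cover q4: q13, q15, q5, q6.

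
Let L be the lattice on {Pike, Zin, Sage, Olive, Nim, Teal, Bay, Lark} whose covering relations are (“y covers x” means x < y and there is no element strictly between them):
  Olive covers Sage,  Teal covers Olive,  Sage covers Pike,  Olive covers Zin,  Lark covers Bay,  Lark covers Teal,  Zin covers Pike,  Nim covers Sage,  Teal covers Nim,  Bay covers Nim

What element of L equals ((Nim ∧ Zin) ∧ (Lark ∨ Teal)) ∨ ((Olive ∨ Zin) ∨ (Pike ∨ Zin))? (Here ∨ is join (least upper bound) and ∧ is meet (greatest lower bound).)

Nim ∧ Zin = Pike
Lark ∨ Teal = Lark
Pike ∧ Lark = Pike
Olive ∨ Zin = Olive
Pike ∨ Zin = Zin
Olive ∨ Zin = Olive
Pike ∨ Olive = Olive

Olive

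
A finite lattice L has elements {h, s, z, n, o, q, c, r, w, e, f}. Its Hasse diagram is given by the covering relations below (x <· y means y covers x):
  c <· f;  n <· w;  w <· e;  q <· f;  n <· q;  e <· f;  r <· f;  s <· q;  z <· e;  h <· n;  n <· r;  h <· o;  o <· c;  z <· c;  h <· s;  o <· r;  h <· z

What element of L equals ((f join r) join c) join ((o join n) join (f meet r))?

f ∨ r = f
f ∨ c = f
o ∨ n = r
f ∧ r = r
r ∨ r = r
f ∨ r = f

f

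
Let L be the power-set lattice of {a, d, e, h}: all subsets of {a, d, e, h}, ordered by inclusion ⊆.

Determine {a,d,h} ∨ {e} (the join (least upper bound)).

Common upper bounds of {{a,d,h}, {e}}: {a,d,e,h}.
The least among these is {a,d,e,h}.

{a,d,e,h}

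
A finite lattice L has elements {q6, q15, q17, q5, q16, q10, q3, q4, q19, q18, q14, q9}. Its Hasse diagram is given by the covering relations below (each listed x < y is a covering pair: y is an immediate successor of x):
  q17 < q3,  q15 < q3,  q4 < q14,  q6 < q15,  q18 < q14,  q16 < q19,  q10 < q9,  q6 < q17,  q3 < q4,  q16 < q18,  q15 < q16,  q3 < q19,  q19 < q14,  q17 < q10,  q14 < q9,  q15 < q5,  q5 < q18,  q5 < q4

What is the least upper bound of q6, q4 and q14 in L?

q14

Common upper bounds of {q6, q4, q14}: q14, q9.
The least among these is q14.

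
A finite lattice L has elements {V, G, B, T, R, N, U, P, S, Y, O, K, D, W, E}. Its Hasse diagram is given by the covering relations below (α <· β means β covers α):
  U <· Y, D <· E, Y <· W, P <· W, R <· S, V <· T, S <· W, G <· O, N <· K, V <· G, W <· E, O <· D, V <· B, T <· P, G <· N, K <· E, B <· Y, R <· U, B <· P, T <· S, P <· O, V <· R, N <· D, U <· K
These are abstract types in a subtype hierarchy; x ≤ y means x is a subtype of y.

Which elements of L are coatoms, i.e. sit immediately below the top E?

The coatoms are exactly the elements covered by E: D, K, W.

D, K, W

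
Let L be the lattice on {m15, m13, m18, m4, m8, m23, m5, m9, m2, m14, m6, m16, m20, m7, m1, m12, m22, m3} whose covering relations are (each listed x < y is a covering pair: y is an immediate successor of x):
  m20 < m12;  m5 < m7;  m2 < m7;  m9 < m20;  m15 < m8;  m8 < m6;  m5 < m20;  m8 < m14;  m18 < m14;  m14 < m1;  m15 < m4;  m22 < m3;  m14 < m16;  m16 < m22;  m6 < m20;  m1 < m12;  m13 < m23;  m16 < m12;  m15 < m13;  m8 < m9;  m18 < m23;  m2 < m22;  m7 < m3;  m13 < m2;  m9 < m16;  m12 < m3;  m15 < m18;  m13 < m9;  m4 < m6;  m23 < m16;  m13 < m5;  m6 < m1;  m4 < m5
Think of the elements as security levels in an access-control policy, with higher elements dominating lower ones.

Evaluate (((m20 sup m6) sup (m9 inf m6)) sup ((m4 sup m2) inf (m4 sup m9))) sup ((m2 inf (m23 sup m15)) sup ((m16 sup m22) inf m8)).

m20 ∨ m6 = m20
m9 ∧ m6 = m8
m20 ∨ m8 = m20
m4 ∨ m2 = m7
m4 ∨ m9 = m20
m7 ∧ m20 = m5
m20 ∨ m5 = m20
m23 ∨ m15 = m23
m2 ∧ m23 = m13
m16 ∨ m22 = m22
m22 ∧ m8 = m8
m13 ∨ m8 = m9
m20 ∨ m9 = m20

m20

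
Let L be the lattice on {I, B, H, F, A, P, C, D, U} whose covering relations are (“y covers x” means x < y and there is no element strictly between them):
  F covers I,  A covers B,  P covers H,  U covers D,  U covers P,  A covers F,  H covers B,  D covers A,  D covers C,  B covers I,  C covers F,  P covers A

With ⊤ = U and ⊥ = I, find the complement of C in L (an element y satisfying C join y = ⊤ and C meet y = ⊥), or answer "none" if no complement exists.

H

Need y with C ∨ y = U and C ∧ y = I.
Checking each element gives: H.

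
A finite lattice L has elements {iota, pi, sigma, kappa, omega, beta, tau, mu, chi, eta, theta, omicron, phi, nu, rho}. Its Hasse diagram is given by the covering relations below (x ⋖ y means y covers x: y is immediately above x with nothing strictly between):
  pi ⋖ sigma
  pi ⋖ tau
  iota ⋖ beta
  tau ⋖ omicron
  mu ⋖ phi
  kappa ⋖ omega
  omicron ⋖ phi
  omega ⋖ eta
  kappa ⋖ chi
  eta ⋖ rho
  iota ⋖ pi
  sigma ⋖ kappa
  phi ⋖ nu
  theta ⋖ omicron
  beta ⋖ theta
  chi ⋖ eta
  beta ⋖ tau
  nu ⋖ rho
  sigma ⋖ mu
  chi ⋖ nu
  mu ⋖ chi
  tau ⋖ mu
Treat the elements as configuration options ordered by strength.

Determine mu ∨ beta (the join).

Common upper bounds of {mu, beta}: chi, eta, mu, nu, phi, rho.
The least among these is mu.

mu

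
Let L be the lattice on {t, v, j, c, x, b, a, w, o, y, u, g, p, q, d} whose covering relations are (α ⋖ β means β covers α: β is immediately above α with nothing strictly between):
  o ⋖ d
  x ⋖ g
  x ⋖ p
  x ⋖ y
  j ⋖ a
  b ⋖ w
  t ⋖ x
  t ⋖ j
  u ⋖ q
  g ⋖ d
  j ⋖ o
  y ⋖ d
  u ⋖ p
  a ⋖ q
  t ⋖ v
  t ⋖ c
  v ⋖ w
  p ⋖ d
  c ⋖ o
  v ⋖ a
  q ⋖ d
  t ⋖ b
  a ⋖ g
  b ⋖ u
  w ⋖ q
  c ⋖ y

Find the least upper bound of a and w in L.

q

Common upper bounds of {a, w}: d, q.
The least among these is q.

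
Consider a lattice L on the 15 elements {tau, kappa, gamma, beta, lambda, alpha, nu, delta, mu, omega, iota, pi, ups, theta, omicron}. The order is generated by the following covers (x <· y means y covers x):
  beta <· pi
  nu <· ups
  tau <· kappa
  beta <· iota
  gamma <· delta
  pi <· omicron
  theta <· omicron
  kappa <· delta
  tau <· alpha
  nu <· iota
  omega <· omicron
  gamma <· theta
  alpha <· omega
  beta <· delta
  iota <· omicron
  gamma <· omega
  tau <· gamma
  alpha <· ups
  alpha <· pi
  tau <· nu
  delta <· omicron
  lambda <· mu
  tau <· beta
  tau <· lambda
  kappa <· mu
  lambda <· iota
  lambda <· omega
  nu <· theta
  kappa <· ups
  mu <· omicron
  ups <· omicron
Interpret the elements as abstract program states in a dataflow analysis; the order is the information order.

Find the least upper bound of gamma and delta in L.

delta

Common upper bounds of {gamma, delta}: delta, omicron.
The least among these is delta.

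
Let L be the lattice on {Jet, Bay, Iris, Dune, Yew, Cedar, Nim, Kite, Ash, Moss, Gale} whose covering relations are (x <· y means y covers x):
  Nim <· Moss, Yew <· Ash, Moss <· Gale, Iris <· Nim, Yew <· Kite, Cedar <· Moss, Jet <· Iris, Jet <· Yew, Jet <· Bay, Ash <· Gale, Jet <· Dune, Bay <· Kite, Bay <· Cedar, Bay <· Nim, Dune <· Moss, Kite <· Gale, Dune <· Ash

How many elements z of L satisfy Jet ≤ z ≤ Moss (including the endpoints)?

7

The interval [Jet, Moss] = {Bay, Cedar, Dune, Iris, Jet, Moss, Nim}, which has 7 elements.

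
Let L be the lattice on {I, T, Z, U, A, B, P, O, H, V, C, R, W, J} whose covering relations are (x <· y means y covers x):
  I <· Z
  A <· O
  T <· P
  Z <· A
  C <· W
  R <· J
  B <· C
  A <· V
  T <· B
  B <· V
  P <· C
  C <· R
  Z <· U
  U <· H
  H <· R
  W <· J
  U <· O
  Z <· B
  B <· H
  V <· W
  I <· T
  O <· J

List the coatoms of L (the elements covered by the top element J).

The coatoms are exactly the elements covered by J: O, R, W.

O, R, W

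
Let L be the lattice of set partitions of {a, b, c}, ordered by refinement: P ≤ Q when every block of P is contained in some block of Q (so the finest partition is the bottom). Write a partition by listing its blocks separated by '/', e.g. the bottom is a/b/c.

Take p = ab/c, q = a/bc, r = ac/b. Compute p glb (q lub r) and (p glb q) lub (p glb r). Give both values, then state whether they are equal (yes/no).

ab/c; a/b/c; no

q lub r = abc, so p glb (q lub r) = ab/c glb abc = ab/c.
p glb q = a/b/c and p glb r = a/b/c, so (p glb q) lub (p glb r) = a/b/c lub a/b/c = a/b/c.
Equal: no.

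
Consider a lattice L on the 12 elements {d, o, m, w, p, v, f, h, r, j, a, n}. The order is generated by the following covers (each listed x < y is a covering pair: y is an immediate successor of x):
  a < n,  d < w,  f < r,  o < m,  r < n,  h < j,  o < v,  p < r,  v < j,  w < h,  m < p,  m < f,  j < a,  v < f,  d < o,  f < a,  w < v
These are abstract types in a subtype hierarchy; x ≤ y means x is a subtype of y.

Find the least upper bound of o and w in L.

Common upper bounds of {o, w}: a, f, j, n, r, v.
The least among these is v.

v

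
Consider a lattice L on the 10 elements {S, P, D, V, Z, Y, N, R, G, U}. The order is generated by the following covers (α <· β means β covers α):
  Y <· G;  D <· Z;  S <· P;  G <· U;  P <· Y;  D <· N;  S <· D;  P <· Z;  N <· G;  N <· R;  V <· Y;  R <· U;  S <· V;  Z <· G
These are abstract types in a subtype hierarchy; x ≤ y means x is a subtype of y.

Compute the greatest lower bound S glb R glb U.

S

Common lower bounds of {S, R, U}: S.
The greatest among these is S.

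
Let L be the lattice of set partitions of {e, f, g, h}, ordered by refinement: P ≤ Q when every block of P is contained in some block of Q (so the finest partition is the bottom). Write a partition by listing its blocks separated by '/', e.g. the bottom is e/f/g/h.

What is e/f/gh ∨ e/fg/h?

e/fgh

Common upper bounds of {e/f/gh, e/fg/h}: e/fgh, efgh.
The least among these is e/fgh.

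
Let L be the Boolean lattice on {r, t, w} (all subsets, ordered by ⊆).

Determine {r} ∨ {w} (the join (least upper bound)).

{r,w}

Common upper bounds of {{r}, {w}}: {r,t,w}, {r,w}.
The least among these is {r,w}.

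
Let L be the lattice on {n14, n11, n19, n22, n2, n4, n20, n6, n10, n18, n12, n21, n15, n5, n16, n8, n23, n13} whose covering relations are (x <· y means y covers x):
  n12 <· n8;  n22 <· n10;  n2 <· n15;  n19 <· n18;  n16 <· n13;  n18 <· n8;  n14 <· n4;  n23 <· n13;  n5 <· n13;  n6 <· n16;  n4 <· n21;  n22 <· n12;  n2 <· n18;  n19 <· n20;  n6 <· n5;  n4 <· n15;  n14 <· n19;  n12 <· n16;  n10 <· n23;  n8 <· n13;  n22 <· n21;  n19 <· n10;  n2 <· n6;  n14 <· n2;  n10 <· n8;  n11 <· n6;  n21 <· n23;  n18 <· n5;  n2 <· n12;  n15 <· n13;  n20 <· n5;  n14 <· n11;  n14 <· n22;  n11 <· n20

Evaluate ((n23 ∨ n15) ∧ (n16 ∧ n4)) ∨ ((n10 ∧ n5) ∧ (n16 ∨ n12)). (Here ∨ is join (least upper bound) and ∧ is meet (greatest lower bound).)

n23 ∨ n15 = n13
n16 ∧ n4 = n14
n13 ∧ n14 = n14
n10 ∧ n5 = n19
n16 ∨ n12 = n16
n19 ∧ n16 = n14
n14 ∨ n14 = n14

n14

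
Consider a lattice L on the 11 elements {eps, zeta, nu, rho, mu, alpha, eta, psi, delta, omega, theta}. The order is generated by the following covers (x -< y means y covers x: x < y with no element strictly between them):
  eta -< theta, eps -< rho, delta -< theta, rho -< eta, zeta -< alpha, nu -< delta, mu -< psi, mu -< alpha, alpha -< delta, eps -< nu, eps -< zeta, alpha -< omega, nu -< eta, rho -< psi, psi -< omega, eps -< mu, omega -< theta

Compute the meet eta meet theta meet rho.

Common lower bounds of {eta, theta, rho}: eps, rho.
The greatest among these is rho.

rho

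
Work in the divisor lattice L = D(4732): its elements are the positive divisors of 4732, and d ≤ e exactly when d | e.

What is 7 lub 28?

Common upper bounds of {7, 28}: 28, 364, 4732.
The least among these is 28.

28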